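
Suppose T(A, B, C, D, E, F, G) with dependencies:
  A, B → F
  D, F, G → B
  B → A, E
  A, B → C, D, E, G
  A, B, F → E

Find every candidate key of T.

{B}⁺ = {A, B, C, D, E, F, G} — all of the relation — so {B} is a candidate key.
{D, F, G}⁺ = {A, B, C, D, E, F, G} — all of the relation — so {D, F, G} is a candidate key.
Any other superkey properly contains one of these, so there are no further candidate keys.

{B}, {D, F, G}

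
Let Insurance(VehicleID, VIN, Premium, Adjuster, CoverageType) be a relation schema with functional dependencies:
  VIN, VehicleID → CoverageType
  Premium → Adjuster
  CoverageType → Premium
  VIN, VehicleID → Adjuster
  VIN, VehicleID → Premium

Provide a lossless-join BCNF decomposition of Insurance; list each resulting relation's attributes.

{Adjuster, Premium}; {CoverageType, Premium}; {CoverageType, VIN, VehicleID}

Candidate key of the original relation: {VIN, VehicleID}.
In {Adjuster, CoverageType, Premium, VIN, VehicleID}, {Premium} is not a superkey ({Premium}⁺ restricted to this set is {Adjuster, Premium}), so split on Premium → Adjuster into {Adjuster, Premium} and {CoverageType, Premium, VIN, VehicleID}.
{Adjuster, Premium} has no BCNF violation.
In {CoverageType, Premium, VIN, VehicleID}, {CoverageType} is not a superkey ({CoverageType}⁺ restricted to this set is {CoverageType, Premium}), so split on CoverageType → Premium into {CoverageType, Premium} and {CoverageType, VIN, VehicleID}.
{CoverageType, Premium} has no BCNF violation.
{CoverageType, VIN, VehicleID} has no BCNF violation.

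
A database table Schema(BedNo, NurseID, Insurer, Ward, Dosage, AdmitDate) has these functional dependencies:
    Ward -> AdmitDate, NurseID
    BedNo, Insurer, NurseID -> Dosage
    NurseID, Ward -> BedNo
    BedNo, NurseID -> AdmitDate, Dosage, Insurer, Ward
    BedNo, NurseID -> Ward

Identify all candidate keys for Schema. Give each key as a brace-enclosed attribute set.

{BedNo, NurseID}, {Ward}

Closure of {Ward} is {AdmitDate, BedNo, Dosage, Insurer, NurseID, Ward}, the whole schema; {Ward} is a candidate key.
Closure of {BedNo, NurseID} is {AdmitDate, BedNo, Dosage, Insurer, NurseID, Ward}, the whole schema; {BedNo, NurseID} is a candidate key.
No proper subset of any of these is a key, and no other minimal superkey exists.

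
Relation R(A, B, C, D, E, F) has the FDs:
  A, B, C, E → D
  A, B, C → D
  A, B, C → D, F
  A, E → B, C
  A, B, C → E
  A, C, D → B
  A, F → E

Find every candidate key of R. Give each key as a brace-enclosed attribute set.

{A, B, C}, {A, C, D}, {A, E}, {A, F}

No FD produces {A}, so it must be in every candidate key.
{A, E}⁺ = {A, B, C, D, E, F}, which is every attribute, so {A, E} is a candidate key.
{A, F}⁺ = {A, B, C, D, E, F}, which is every attribute, so {A, F} is a candidate key.
{A, B, C}⁺ = {A, B, C, D, E, F}, which is every attribute, so {A, B, C} is a candidate key.
{A, C, D}⁺ = {A, B, C, D, E, F}, which is every attribute, so {A, C, D} is a candidate key.
These are minimal and exhaustive — every other superkey contains one of them.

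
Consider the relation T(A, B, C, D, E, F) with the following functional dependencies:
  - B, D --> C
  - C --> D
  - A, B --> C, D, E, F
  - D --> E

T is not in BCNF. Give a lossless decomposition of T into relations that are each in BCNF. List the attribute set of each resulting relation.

Candidate key of the original relation: {A, B}.
{A, B, C, D, E, F}: {B, D} determines {B, C, D, E} here but is not a superkey — split on B, D --> C, E, giving {B, C, D, E} and {A, B, D, F}.
{B, C, D, E}: {C} determines {C, D, E} here but is not a superkey — split on C --> D, E, giving {C, D, E} and {B, C}.
{C, D, E}: {D} determines {D, E} here but is not a superkey — split on D --> E, giving {D, E} and {C, D}.
{D, E} has no BCNF violation.
{C, D} has no BCNF violation.
{B, C} has no BCNF violation.
{A, B, D, F} has no BCNF violation.

{A, B, D, F}; {B, C}; {C, D}; {D, E}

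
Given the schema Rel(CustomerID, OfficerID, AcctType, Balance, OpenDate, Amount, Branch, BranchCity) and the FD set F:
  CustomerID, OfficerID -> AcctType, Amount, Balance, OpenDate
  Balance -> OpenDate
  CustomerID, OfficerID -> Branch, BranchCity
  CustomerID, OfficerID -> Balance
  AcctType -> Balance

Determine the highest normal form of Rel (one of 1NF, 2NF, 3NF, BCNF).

2NF

Candidate key: {CustomerID, OfficerID}. Prime attributes: {CustomerID, OfficerID}.
Balance -> OpenDate breaks BCNF: {Balance}⁺ = {Balance, OpenDate}, so {Balance} is not a superkey.
Balance -> OpenDate has non-prime {OpenDate} on the right and a non-superkey on the left, so 3NF fails.
Checking every proper subset of each key, none determines a non-prime attribute — 2NF is satisfied.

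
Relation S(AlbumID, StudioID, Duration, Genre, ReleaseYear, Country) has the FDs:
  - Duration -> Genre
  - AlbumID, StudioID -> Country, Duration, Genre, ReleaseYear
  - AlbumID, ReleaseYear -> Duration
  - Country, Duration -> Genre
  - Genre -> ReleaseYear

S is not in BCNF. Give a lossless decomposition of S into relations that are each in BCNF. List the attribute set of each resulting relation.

Candidate key of the original relation: {AlbumID, StudioID}.
In {AlbumID, Country, Duration, Genre, ReleaseYear, StudioID}, {Duration} is not a superkey ({Duration}⁺ restricted to this set is {Duration, Genre, ReleaseYear}), so split on Duration -> Genre, ReleaseYear into {Duration, Genre, ReleaseYear} and {AlbumID, Country, Duration, StudioID}.
In {Duration, Genre, ReleaseYear}, {Genre} is not a superkey ({Genre}⁺ restricted to this set is {Genre, ReleaseYear}), so split on Genre -> ReleaseYear into {Genre, ReleaseYear} and {Duration, Genre}.
{Genre, ReleaseYear} has no BCNF violation.
{Duration, Genre} has no BCNF violation.
{AlbumID, Country, Duration, StudioID} has no BCNF violation.

{AlbumID, Country, Duration, StudioID}; {Duration, Genre}; {Genre, ReleaseYear}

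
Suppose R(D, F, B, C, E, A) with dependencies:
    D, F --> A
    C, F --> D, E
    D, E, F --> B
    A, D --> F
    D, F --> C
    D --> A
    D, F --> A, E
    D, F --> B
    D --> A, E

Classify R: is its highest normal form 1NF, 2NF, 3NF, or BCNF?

BCNF

Candidate keys: {C, F}, {D}. Prime attributes: {C, D, F}.
The left-hand side of every FD is a superkey, so BCNF is satisfied.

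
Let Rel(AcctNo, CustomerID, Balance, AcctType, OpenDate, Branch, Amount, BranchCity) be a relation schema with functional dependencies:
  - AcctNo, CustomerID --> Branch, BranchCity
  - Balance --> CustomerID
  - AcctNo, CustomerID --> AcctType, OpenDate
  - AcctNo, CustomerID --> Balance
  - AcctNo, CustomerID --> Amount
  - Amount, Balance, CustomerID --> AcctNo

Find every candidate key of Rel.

{AcctNo, Balance}, {AcctNo, CustomerID}, {Amount, Balance}

{AcctNo, Balance} is a candidate key since {AcctNo, Balance}⁺ = {AcctNo, AcctType, Amount, Balance, Branch, BranchCity, CustomerID, OpenDate} covers every attribute.
{AcctNo, CustomerID} is a candidate key since {AcctNo, CustomerID}⁺ = {AcctNo, AcctType, Amount, Balance, Branch, BranchCity, CustomerID, OpenDate} covers every attribute.
{Amount, Balance} is a candidate key since {Amount, Balance}⁺ = {AcctNo, AcctType, Amount, Balance, Branch, BranchCity, CustomerID, OpenDate} covers every attribute.
These are minimal and exhaustive — every other superkey contains one of them.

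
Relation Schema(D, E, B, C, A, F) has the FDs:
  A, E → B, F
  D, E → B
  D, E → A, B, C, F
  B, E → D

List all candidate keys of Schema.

{A, E}, {B, E}, {D, E}

No FD produces {E}, so it must be in every candidate key.
{A, E}⁺ = {A, B, C, D, E, F} — all of the relation — so {A, E} is a candidate key.
{B, E}⁺ = {A, B, C, D, E, F} — all of the relation — so {B, E} is a candidate key.
{D, E}⁺ = {A, B, C, D, E, F} — all of the relation — so {D, E} is a candidate key.
Any other superkey properly contains one of these, so there are no further candidate keys.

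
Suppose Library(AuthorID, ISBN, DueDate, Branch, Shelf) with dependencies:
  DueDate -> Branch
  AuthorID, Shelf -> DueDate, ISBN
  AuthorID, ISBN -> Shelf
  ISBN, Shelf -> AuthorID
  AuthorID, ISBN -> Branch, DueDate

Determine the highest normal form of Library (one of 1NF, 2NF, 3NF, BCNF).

2NF

Candidate keys: {AuthorID, ISBN}, {AuthorID, Shelf}, {ISBN, Shelf}. Prime attributes: {AuthorID, ISBN, Shelf}.
For DueDate -> Branch we have {DueDate}⁺ = {Branch, DueDate}; {DueDate} is not a superkey, so BCNF fails.
Because {Branch} is non-prime and the left side of DueDate -> Branch is not a superkey, the relation is not in 3NF.
No proper subset of a key has a non-prime attribute in its closure, so there is no partial dependency; 2NF holds.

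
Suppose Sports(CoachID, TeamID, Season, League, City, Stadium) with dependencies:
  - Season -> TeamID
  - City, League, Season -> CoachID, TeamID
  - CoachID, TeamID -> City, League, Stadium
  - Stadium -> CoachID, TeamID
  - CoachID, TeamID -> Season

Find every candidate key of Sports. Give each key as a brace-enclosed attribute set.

Closure of {Stadium} is {City, CoachID, League, Season, Stadium, TeamID}, the whole schema; {Stadium} is a candidate key.
Closure of {CoachID, Season} is {City, CoachID, League, Season, Stadium, TeamID}, the whole schema; {CoachID, Season} is a candidate key.
Closure of {CoachID, TeamID} is {City, CoachID, League, Season, Stadium, TeamID}, the whole schema; {CoachID, TeamID} is a candidate key.
Closure of {City, League, Season} is {City, CoachID, League, Season, Stadium, TeamID}, the whole schema; {City, League, Season} is a candidate key.
Any other superkey properly contains one of these, so there are no further candidate keys.

{City, League, Season}, {CoachID, Season}, {CoachID, TeamID}, {Stadium}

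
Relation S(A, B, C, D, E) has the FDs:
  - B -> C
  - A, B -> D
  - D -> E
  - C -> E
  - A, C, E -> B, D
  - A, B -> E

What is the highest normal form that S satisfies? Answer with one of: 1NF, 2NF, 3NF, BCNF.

1NF

Candidate keys: {A, B}, {A, C}. Prime attributes: {A, B, C}.
B -> C breaks BCNF: {B}⁺ = {B, C, E}, so {B} is not a superkey.
D -> E determines the non-prime attribute {E} from a non-superkey — 3NF is violated.
The proper key subset {B} of {A, B} determines non-prime {E}, so the relation is not even in 2NF.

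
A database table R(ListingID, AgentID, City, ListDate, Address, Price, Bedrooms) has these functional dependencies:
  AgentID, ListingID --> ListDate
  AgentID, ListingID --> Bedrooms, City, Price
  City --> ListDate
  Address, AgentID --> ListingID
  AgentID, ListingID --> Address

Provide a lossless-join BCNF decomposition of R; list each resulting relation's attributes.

Candidate keys of the original relation: {Address, AgentID}, {AgentID, ListingID}.
Within {Address, AgentID, Bedrooms, City, ListDate, ListingID, Price}: {City}⁺ ∩ {Address, AgentID, Bedrooms, City, ListDate, ListingID, Price} = {City, ListDate}, not the whole set, so City --> ListDate violates BCNF; decompose into {City, ListDate} and {Address, AgentID, Bedrooms, City, ListingID, Price}.
{City, ListDate} has no BCNF violation.
{Address, AgentID, Bedrooms, City, ListingID, Price} has no BCNF violation.

{Address, AgentID, Bedrooms, City, ListingID, Price}; {City, ListDate}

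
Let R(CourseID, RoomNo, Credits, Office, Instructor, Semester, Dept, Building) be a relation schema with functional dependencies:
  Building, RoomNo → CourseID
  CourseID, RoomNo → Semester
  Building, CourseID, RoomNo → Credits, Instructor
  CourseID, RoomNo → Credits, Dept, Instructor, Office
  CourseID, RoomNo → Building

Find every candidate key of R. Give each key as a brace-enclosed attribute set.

{Building, RoomNo}, {CourseID, RoomNo}

Attributes never on any right-hand side: {RoomNo} — every candidate key must contain it.
Closure of {Building, RoomNo} is {Building, CourseID, Credits, Dept, Instructor, Office, RoomNo, Semester}, the whole schema; {Building, RoomNo} is a candidate key.
Closure of {CourseID, RoomNo} is {Building, CourseID, Credits, Dept, Instructor, Office, RoomNo, Semester}, the whole schema; {CourseID, RoomNo} is a candidate key.
No proper subset of any of these is a key, and no other minimal superkey exists.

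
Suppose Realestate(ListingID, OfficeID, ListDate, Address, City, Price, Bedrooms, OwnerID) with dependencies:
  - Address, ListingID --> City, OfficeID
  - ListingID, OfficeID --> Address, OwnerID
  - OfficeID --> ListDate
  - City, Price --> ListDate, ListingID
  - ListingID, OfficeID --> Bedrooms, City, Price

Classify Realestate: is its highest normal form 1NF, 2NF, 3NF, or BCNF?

1NF

Candidate keys: {Address, City, Price}, {Address, ListingID}, {City, OfficeID, Price}, {ListingID, OfficeID}. Prime attributes: {Address, City, ListingID, OfficeID, Price}.
OfficeID --> ListDate: {OfficeID}⁺ = {ListDate, OfficeID}, which is not all of the attributes, so the left side is not a superkey — BCNF is violated.
OfficeID --> ListDate has non-prime {ListDate} on the right and a non-superkey on the left, so 3NF fails.
The proper key subset {OfficeID} of {ListingID, OfficeID} determines non-prime {ListDate}, so the relation is not even in 2NF.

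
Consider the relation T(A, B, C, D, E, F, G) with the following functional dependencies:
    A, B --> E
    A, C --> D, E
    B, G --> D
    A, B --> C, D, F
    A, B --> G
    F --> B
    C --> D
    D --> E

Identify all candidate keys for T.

{A, B}, {A, F}

{A} never appears on the right of any FD, so every key must include it.
{A, B} is a candidate key since {A, B}⁺ = {A, B, C, D, E, F, G} covers every attribute.
{A, F} is a candidate key since {A, F}⁺ = {A, B, C, D, E, F, G} covers every attribute.
These are minimal and exhaustive — every other superkey contains one of them.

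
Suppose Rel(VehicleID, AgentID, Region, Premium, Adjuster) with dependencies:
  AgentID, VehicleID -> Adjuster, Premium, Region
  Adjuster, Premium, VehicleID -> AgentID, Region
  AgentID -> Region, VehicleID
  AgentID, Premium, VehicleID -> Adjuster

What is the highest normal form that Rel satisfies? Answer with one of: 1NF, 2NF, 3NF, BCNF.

Candidate keys: {Adjuster, Premium, VehicleID}, {AgentID}. Prime attributes: {Adjuster, AgentID, Premium, VehicleID}.
Each dependency's left side is a superkey — BCNF holds.

BCNF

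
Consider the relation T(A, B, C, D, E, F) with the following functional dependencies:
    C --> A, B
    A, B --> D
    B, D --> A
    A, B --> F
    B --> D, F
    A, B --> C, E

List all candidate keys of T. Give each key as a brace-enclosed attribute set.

{B}, {C}

{B} is a candidate key since {B}⁺ = {A, B, C, D, E, F} covers every attribute.
{C} is a candidate key since {C}⁺ = {A, B, C, D, E, F} covers every attribute.
These are minimal and exhaustive — every other superkey contains one of them.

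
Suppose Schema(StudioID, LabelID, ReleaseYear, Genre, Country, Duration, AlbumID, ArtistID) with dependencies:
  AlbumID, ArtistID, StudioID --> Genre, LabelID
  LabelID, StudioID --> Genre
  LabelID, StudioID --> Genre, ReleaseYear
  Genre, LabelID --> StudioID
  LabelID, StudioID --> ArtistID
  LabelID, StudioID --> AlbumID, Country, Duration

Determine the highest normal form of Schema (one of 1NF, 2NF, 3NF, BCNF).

BCNF

Candidate keys: {AlbumID, ArtistID, StudioID}, {Genre, LabelID}, {LabelID, StudioID}. Prime attributes: {AlbumID, ArtistID, Genre, LabelID, StudioID}.
The left-hand side of every FD is a superkey, so BCNF is satisfied.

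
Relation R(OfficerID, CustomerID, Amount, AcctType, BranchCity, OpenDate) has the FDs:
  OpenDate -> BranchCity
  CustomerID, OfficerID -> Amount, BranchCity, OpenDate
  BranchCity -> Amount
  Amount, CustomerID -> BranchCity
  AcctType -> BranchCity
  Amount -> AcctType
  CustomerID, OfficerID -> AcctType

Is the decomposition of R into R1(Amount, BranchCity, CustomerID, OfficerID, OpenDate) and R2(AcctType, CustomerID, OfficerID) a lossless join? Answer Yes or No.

Yes

R1 ∩ R2 = {CustomerID, OfficerID}; its closure under F is {AcctType, Amount, BranchCity, CustomerID, OfficerID, OpenDate}.
R1 is contained in that closure, so R1 ∩ R2 -> R1 holds and the join is lossless.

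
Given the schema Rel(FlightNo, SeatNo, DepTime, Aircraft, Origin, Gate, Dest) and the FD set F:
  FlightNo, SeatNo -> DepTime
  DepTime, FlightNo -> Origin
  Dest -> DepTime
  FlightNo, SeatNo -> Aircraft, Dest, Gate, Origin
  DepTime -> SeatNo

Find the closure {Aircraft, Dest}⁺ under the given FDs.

{Aircraft, DepTime, Dest, SeatNo}

Start with {Aircraft, Dest}.
Dest -> DepTime applies; add {DepTime} → now {Aircraft, DepTime, Dest}.
DepTime -> SeatNo applies; add {SeatNo} → now {Aircraft, DepTime, Dest, SeatNo}.
No further FD applies.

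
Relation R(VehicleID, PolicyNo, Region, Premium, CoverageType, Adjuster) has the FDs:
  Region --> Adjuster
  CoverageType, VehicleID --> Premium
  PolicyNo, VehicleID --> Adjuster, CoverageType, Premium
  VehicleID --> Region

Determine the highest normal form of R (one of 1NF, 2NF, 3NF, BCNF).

Candidate key: {PolicyNo, VehicleID}. Prime attributes: {PolicyNo, VehicleID}.
For Region --> Adjuster we have {Region}⁺ = {Adjuster, Region}; {Region} is not a superkey, so BCNF fails.
Because {Adjuster} is non-prime and the left side of Region --> Adjuster is not a superkey, the relation is not in 3NF.
{VehicleID} is a proper subset of the key {PolicyNo, VehicleID}, and {VehicleID}⁺ contains the non-prime attributes {Adjuster, Region} — a partial dependency, so 2NF is violated.

1NF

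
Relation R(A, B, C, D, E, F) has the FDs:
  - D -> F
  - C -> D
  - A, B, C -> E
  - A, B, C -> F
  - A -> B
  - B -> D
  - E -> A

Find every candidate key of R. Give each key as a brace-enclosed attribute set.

{C} never appears on the right of any FD, so every key must include it.
{A, C}⁺ = {A, B, C, D, E, F}, which is every attribute, so {A, C} is a candidate key.
{C, E}⁺ = {A, B, C, D, E, F}, which is every attribute, so {C, E} is a candidate key.
Any other superkey properly contains one of these, so there are no further candidate keys.

{A, C}, {C, E}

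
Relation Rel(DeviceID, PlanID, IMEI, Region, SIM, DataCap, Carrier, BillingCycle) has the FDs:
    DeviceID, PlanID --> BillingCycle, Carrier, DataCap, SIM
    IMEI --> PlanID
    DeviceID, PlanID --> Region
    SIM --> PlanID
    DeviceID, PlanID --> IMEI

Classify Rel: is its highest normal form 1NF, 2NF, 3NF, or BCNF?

Candidate keys: {DeviceID, IMEI}, {DeviceID, PlanID}, {DeviceID, SIM}. Prime attributes: {DeviceID, IMEI, PlanID, SIM}.
IMEI --> PlanID: {IMEI}⁺ = {IMEI, PlanID}, which is not all of the attributes, so the left side is not a superkey — BCNF is violated.
Since {PlanID} ⊆ prime attributes and every other non-superkey FD also has a prime right side, the schema is in 3NF.

3NF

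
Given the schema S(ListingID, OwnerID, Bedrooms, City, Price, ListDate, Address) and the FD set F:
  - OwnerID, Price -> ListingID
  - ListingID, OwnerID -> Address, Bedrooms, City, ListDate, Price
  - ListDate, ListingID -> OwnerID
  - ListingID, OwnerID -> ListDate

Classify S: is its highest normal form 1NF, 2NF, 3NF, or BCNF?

BCNF

Candidate keys: {ListDate, ListingID}, {ListingID, OwnerID}, {OwnerID, Price}. Prime attributes: {ListDate, ListingID, OwnerID, Price}.
Each dependency's left side is a superkey — BCNF holds.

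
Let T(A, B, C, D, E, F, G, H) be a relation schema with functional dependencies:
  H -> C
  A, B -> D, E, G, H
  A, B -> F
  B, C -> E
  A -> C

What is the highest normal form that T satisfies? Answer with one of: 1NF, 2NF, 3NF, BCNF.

Candidate key: {A, B}. Prime attributes: {A, B}.
H -> C: {H}⁺ = {C, H}, which is not all of the attributes, so the left side is not a superkey — BCNF is violated.
H -> C determines the non-prime attribute {C} from a non-superkey — 3NF is violated.
The proper key subset {A} of {A, B} determines non-prime {C}, so the relation is not even in 2NF.

1NF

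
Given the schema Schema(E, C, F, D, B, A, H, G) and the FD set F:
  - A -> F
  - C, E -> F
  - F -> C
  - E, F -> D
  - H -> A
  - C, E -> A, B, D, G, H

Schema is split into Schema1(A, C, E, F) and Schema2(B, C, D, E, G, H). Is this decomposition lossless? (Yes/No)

Schema1 ∩ Schema2 = {C, E}; its closure under F is {A, B, C, D, E, F, G, H}.
This includes all of Schema1, so the common attributes are a superkey of Schema1 — the join is lossless.

Yes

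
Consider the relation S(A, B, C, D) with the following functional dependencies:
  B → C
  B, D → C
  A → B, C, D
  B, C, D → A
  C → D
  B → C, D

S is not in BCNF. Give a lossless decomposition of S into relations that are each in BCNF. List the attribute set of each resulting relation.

{A, B, C}; {C, D}

Candidate keys of the original relation: {A}, {B}.
Within {A, B, C, D}: {C}⁺ ∩ {A, B, C, D} = {C, D}, not the whole set, so C → D violates BCNF; decompose into {C, D} and {A, B, C}.
{C, D} has no BCNF violation.
{A, B, C} has no BCNF violation.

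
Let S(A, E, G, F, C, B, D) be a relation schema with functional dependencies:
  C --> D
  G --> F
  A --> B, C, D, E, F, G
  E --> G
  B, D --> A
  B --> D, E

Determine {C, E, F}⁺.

Start with {C, E, F}.
C --> D applies; add {D} → now {C, D, E, F}.
E --> G applies; add {G} → now {C, D, E, F, G}.
No further FD applies.

{C, D, E, F, G}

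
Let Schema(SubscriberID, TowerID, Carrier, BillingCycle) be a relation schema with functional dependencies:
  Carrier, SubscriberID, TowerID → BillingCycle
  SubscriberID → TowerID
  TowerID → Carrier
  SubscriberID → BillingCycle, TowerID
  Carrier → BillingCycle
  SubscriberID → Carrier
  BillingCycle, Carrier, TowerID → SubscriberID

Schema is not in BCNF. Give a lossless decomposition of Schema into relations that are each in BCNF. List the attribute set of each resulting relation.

Candidate keys of the original relation: {SubscriberID}, {TowerID}.
In {BillingCycle, Carrier, SubscriberID, TowerID}, {Carrier} is not a superkey ({Carrier}⁺ restricted to this set is {BillingCycle, Carrier}), so split on Carrier → BillingCycle into {BillingCycle, Carrier} and {Carrier, SubscriberID, TowerID}.
{BillingCycle, Carrier} has no BCNF violation.
{Carrier, SubscriberID, TowerID} has no BCNF violation.

{BillingCycle, Carrier}; {Carrier, SubscriberID, TowerID}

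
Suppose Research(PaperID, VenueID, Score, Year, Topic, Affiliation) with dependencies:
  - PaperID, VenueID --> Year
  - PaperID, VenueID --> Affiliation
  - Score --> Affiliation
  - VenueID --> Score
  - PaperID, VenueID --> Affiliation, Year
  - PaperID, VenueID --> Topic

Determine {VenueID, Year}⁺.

Start with {VenueID, Year}.
VenueID --> Score applies; add {Score} → now {Score, VenueID, Year}.
Score --> Affiliation applies; add {Affiliation} → now {Affiliation, Score, VenueID, Year}.
No further FD applies.

{Affiliation, Score, VenueID, Year}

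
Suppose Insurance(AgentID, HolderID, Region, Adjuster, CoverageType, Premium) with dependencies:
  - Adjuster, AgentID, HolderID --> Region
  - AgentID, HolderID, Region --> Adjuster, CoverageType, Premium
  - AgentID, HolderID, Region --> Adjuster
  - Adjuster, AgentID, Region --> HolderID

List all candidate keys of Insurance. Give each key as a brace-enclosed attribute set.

{AgentID} never appears on the right of any FD, so every key must include it.
{Adjuster, AgentID, HolderID}⁺ = {Adjuster, AgentID, CoverageType, HolderID, Premium, Region}, which is every attribute, so {Adjuster, AgentID, HolderID} is a candidate key.
{Adjuster, AgentID, Region}⁺ = {Adjuster, AgentID, CoverageType, HolderID, Premium, Region}, which is every attribute, so {Adjuster, AgentID, Region} is a candidate key.
{AgentID, HolderID, Region}⁺ = {Adjuster, AgentID, CoverageType, HolderID, Premium, Region}, which is every attribute, so {AgentID, HolderID, Region} is a candidate key.
Any other superkey properly contains one of these, so there are no further candidate keys.

{Adjuster, AgentID, HolderID}, {Adjuster, AgentID, Region}, {AgentID, HolderID, Region}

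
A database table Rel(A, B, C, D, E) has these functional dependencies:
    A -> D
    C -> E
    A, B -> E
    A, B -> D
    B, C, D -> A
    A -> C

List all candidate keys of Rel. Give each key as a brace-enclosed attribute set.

{A, B}, {B, C, D}

Attributes never on any right-hand side: {B} — every candidate key must contain it.
{A, B}⁺ = {A, B, C, D, E}, which is every attribute, so {A, B} is a candidate key.
{B, C, D}⁺ = {A, B, C, D, E}, which is every attribute, so {B, C, D} is a candidate key.
Any other superkey properly contains one of these, so there are no further candidate keys.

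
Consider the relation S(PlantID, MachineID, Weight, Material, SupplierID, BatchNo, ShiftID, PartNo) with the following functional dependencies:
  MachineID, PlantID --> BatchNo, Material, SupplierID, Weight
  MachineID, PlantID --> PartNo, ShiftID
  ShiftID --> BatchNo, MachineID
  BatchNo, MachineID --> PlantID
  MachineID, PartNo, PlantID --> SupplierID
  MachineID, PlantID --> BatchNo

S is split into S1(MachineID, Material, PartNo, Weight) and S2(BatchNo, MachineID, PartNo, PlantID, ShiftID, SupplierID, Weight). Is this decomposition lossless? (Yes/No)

No

S1 ∩ S2 = {MachineID, PartNo, Weight}; its closure under F is {MachineID, PartNo, Weight}.
Neither S1 nor S2 is contained in that closure, so the decomposition is lossy.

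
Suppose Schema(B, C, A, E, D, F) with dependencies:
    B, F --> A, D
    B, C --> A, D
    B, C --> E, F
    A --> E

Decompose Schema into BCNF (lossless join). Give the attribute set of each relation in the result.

Candidate key of the original relation: {B, C}.
Within {A, B, C, D, E, F}: {B, F}⁺ ∩ {A, B, C, D, E, F} = {A, B, D, E, F}, not the whole set, so B, F --> A, D, E violates BCNF; decompose into {A, B, D, E, F} and {B, C, F}.
Within {A, B, D, E, F}: {A}⁺ ∩ {A, B, D, E, F} = {A, E}, not the whole set, so A --> E violates BCNF; decompose into {A, E} and {A, B, D, F}.
{A, E} has no BCNF violation.
{A, B, D, F} has no BCNF violation.
{B, C, F} has no BCNF violation.

{A, B, D, F}; {A, E}; {B, C, F}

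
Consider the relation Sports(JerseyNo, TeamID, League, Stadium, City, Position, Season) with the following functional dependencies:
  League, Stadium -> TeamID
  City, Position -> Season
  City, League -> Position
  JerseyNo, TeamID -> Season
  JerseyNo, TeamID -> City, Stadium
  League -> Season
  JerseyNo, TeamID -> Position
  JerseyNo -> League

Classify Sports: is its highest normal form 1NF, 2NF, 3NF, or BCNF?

1NF

Candidate keys: {JerseyNo, Stadium}, {JerseyNo, TeamID}. Prime attributes: {JerseyNo, Stadium, TeamID}.
For League, Stadium -> TeamID we have {League, Stadium}⁺ = {League, Season, Stadium, TeamID}; {League, Stadium} is not a superkey, so BCNF fails.
City, Position -> Season determines the non-prime attribute {Season} from a non-superkey — 3NF is violated.
{JerseyNo} is a proper subset of the key {JerseyNo, Stadium}, and {JerseyNo}⁺ contains the non-prime attributes {League, Season} — a partial dependency, so 2NF is violated.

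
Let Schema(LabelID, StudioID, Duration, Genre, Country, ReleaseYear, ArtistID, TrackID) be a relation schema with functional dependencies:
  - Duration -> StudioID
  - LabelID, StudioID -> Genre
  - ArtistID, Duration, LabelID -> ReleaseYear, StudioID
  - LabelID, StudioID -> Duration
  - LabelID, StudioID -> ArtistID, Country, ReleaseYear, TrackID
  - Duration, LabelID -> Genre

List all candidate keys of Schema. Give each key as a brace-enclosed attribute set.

{Duration, LabelID}, {LabelID, StudioID}

Attributes never on any right-hand side: {LabelID} — every candidate key must contain it.
Closure of {Duration, LabelID} is {ArtistID, Country, Duration, Genre, LabelID, ReleaseYear, StudioID, TrackID}, the whole schema; {Duration, LabelID} is a candidate key.
Closure of {LabelID, StudioID} is {ArtistID, Country, Duration, Genre, LabelID, ReleaseYear, StudioID, TrackID}, the whole schema; {LabelID, StudioID} is a candidate key.
These are minimal and exhaustive — every other superkey contains one of them.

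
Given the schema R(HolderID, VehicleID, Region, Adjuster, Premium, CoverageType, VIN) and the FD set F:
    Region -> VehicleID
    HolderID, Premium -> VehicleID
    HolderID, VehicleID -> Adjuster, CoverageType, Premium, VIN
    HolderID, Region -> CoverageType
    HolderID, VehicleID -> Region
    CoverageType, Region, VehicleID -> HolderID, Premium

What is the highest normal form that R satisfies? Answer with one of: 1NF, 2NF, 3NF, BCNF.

Candidate keys: {CoverageType, Region}, {HolderID, Premium}, {HolderID, Region}, {HolderID, VehicleID}. Prime attributes: {CoverageType, HolderID, Premium, Region, VehicleID}.
Region -> VehicleID: {Region}⁺ = {Region, VehicleID}, which is not all of the attributes, so the left side is not a superkey — BCNF is violated.
Its right-hand attributes {VehicleID} are all prime, as are those of every other non-superkey FD — the relation is in 3NF.

3NF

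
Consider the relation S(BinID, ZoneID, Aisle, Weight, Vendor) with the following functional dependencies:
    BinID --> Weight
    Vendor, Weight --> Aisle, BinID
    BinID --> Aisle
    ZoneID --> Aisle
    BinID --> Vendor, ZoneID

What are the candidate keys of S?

{BinID}, {Vendor, Weight}

{BinID}⁺ = {Aisle, BinID, Vendor, Weight, ZoneID}, which is every attribute, so {BinID} is a candidate key.
{Vendor, Weight}⁺ = {Aisle, BinID, Vendor, Weight, ZoneID}, which is every attribute, so {Vendor, Weight} is a candidate key.
These are minimal and exhaustive — every other superkey contains one of them.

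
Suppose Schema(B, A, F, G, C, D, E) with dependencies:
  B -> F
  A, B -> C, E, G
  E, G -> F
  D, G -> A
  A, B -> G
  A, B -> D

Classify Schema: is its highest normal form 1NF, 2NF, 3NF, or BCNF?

1NF

Candidate keys: {A, B}, {B, D, G}. Prime attributes: {A, B, D, G}.
For B -> F we have {B}⁺ = {B, F}; {B} is not a superkey, so BCNF fails.
B -> F has non-prime {F} on the right and a non-superkey on the left, so 3NF fails.
{B} is a proper subset of the key {A, B}, and {B}⁺ contains the non-prime attribute {F} — a partial dependency, so 2NF is violated.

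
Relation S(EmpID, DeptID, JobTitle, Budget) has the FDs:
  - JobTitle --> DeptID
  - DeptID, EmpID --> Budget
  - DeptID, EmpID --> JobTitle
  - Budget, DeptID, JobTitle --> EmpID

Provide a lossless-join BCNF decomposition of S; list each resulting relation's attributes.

Candidate keys of the original relation: {Budget, JobTitle}, {DeptID, EmpID}, {EmpID, JobTitle}.
{Budget, DeptID, EmpID, JobTitle}: {JobTitle} determines {DeptID, JobTitle} here but is not a superkey — split on JobTitle --> DeptID, giving {DeptID, JobTitle} and {Budget, EmpID, JobTitle}.
{DeptID, JobTitle} has no BCNF violation.
{Budget, EmpID, JobTitle} has no BCNF violation.

{Budget, EmpID, JobTitle}; {DeptID, JobTitle}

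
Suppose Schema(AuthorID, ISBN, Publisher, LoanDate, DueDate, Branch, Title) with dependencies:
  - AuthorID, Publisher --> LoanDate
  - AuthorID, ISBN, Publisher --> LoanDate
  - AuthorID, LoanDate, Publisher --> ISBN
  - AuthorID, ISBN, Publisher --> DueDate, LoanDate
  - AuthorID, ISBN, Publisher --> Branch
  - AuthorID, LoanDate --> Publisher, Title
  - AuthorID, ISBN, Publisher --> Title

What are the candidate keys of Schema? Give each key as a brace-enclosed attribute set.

{AuthorID, LoanDate}, {AuthorID, Publisher}

{AuthorID} never appears on the right of any FD, so every key must include it.
{AuthorID, LoanDate}⁺ = {AuthorID, Branch, DueDate, ISBN, LoanDate, Publisher, Title} — all of the relation — so {AuthorID, LoanDate} is a candidate key.
{AuthorID, Publisher}⁺ = {AuthorID, Branch, DueDate, ISBN, LoanDate, Publisher, Title} — all of the relation — so {AuthorID, Publisher} is a candidate key.
No proper subset of any of these is a key, and no other minimal superkey exists.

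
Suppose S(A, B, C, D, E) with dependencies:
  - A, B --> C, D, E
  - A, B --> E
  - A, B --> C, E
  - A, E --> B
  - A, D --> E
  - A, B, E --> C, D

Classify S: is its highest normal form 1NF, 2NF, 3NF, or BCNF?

BCNF

Candidate keys: {A, B}, {A, D}, {A, E}. Prime attributes: {A, B, D, E}.
Each dependency's left side is a superkey — BCNF holds.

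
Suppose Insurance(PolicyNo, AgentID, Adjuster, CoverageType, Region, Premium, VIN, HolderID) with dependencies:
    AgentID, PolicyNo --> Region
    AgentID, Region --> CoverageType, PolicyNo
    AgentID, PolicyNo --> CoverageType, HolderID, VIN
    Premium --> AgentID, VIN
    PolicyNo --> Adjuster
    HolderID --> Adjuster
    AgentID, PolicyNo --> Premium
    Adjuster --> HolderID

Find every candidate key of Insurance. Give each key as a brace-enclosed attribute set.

Closure of {AgentID, PolicyNo} is {Adjuster, AgentID, CoverageType, HolderID, PolicyNo, Premium, Region, VIN}, the whole schema; {AgentID, PolicyNo} is a candidate key.
Closure of {AgentID, Region} is {Adjuster, AgentID, CoverageType, HolderID, PolicyNo, Premium, Region, VIN}, the whole schema; {AgentID, Region} is a candidate key.
Closure of {PolicyNo, Premium} is {Adjuster, AgentID, CoverageType, HolderID, PolicyNo, Premium, Region, VIN}, the whole schema; {PolicyNo, Premium} is a candidate key.
Closure of {Premium, Region} is {Adjuster, AgentID, CoverageType, HolderID, PolicyNo, Premium, Region, VIN}, the whole schema; {Premium, Region} is a candidate key.
No proper subset of any of these is a key, and no other minimal superkey exists.

{AgentID, PolicyNo}, {AgentID, Region}, {PolicyNo, Premium}, {Premium, Region}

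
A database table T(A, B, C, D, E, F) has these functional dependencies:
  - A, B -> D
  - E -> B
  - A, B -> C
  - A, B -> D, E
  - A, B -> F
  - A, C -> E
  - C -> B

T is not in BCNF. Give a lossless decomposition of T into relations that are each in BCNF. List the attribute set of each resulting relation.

{A, C, D, E, F}; {B, E}

Candidate keys of the original relation: {A, B}, {A, C}, {A, E}.
{A, B, C, D, E, F}: {E} determines {B, E} here but is not a superkey — split on E -> B, giving {B, E} and {A, C, D, E, F}.
{B, E} has no BCNF violation.
{A, C, D, E, F} has no BCNF violation.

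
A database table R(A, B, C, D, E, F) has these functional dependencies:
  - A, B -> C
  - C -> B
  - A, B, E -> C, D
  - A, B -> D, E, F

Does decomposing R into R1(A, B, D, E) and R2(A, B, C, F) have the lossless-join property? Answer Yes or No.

The shared attributes are {A, B} and {A, B}⁺ = {A, B, C, D, E, F}.
R1 is contained in that closure, so R1 ∩ R2 -> R1 holds and the join is lossless.

Yes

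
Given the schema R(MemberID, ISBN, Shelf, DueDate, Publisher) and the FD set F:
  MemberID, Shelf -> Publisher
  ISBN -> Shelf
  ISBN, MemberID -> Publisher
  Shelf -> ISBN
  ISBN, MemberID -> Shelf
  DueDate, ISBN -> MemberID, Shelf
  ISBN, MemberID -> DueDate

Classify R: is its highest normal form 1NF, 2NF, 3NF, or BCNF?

Candidate keys: {DueDate, ISBN}, {DueDate, Shelf}, {ISBN, MemberID}, {MemberID, Shelf}. Prime attributes: {DueDate, ISBN, MemberID, Shelf}.
For ISBN -> Shelf we have {ISBN}⁺ = {ISBN, Shelf}; {ISBN} is not a superkey, so BCNF fails.
Since {Shelf} ⊆ prime attributes and every other non-superkey FD also has a prime right side, the schema is in 3NF.

3NF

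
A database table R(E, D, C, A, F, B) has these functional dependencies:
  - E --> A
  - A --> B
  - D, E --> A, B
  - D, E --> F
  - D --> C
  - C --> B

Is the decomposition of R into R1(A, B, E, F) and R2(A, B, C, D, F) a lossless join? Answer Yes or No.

Common attributes: {A, B, F}; their closure is {A, B, F}.
R1 ⊄ {A, B, F} and R2 ⊄ {A, B, F}, so the split is lossy.

No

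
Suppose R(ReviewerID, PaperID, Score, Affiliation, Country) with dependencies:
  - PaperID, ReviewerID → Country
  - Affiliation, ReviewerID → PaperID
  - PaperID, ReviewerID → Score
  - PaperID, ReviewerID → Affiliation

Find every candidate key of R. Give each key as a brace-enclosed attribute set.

{Affiliation, ReviewerID}, {PaperID, ReviewerID}

No FD produces {ReviewerID}, so it must be in every candidate key.
Closure of {Affiliation, ReviewerID} is {Affiliation, Country, PaperID, ReviewerID, Score}, the whole schema; {Affiliation, ReviewerID} is a candidate key.
Closure of {PaperID, ReviewerID} is {Affiliation, Country, PaperID, ReviewerID, Score}, the whole schema; {PaperID, ReviewerID} is a candidate key.
Any other superkey properly contains one of these, so there are no further candidate keys.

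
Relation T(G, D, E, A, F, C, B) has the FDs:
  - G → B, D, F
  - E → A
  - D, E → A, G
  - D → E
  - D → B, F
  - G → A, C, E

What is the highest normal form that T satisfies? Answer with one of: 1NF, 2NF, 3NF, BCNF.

Candidate keys: {D}, {G}. Prime attributes: {D, G}.
E → A: {E}⁺ = {A, E}, which is not all of the attributes, so the left side is not a superkey — BCNF is violated.
E → A determines the non-prime attribute {A} from a non-superkey — 3NF is violated.
Every candidate key is a single attribute, so no partial dependency is possible; 2NF holds.

2NF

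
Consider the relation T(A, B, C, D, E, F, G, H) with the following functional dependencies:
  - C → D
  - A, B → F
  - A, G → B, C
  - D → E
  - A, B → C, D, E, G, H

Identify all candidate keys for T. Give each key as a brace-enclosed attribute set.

{A, B}, {A, G}

{A} never appears on the right of any FD, so every key must include it.
{A, B}⁺ = {A, B, C, D, E, F, G, H} — all of the relation — so {A, B} is a candidate key.
{A, G}⁺ = {A, B, C, D, E, F, G, H} — all of the relation — so {A, G} is a candidate key.
These are minimal and exhaustive — every other superkey contains one of them.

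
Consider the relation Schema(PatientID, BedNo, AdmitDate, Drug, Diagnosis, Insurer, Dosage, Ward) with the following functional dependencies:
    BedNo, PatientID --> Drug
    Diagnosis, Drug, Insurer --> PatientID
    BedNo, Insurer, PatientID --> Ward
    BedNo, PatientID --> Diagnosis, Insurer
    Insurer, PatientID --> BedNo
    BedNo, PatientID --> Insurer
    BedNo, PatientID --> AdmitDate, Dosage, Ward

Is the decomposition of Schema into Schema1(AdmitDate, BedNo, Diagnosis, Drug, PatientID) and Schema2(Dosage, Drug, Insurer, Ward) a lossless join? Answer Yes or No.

No

Common attributes: {Drug}; their closure is {Drug}.
The closure covers neither Schema1 nor Schema2 entirely; the join is not lossless.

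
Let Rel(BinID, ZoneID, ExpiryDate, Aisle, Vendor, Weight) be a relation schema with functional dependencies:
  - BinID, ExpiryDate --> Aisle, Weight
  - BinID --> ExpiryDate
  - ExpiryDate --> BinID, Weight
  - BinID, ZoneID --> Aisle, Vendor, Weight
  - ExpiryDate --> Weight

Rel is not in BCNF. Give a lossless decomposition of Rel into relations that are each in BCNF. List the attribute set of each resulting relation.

Candidate keys of the original relation: {BinID, ZoneID}, {ExpiryDate, ZoneID}.
Within {Aisle, BinID, ExpiryDate, Vendor, Weight, ZoneID}: {BinID, ExpiryDate}⁺ ∩ {Aisle, BinID, ExpiryDate, Vendor, Weight, ZoneID} = {Aisle, BinID, ExpiryDate, Weight}, not the whole set, so BinID, ExpiryDate --> Aisle, Weight violates BCNF; decompose into {Aisle, BinID, ExpiryDate, Weight} and {BinID, ExpiryDate, Vendor, ZoneID}.
{Aisle, BinID, ExpiryDate, Weight} is in BCNF.
Within {BinID, ExpiryDate, Vendor, ZoneID}: {BinID}⁺ ∩ {BinID, ExpiryDate, Vendor, ZoneID} = {BinID, ExpiryDate}, not the whole set, so BinID --> ExpiryDate violates BCNF; decompose into {BinID, ExpiryDate} and {BinID, Vendor, ZoneID}.
{BinID, ExpiryDate} is in BCNF.
{BinID, Vendor, ZoneID} is in BCNF.

{Aisle, BinID, ExpiryDate, Weight}; {BinID, Vendor, ZoneID}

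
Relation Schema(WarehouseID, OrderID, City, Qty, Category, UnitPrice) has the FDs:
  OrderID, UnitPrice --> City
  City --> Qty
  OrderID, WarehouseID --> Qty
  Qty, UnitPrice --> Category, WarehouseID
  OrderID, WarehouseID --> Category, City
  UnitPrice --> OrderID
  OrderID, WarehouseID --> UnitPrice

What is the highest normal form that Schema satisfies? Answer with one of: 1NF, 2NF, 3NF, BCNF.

2NF

Candidate keys: {OrderID, WarehouseID}, {UnitPrice}. Prime attributes: {OrderID, UnitPrice, WarehouseID}.
City --> Qty breaks BCNF: {City}⁺ = {City, Qty}, so {City} is not a superkey.
City --> Qty has non-prime {Qty} on the right and a non-superkey on the left, so 3NF fails.
Checking every proper subset of each key, none determines a non-prime attribute — 2NF is satisfied.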